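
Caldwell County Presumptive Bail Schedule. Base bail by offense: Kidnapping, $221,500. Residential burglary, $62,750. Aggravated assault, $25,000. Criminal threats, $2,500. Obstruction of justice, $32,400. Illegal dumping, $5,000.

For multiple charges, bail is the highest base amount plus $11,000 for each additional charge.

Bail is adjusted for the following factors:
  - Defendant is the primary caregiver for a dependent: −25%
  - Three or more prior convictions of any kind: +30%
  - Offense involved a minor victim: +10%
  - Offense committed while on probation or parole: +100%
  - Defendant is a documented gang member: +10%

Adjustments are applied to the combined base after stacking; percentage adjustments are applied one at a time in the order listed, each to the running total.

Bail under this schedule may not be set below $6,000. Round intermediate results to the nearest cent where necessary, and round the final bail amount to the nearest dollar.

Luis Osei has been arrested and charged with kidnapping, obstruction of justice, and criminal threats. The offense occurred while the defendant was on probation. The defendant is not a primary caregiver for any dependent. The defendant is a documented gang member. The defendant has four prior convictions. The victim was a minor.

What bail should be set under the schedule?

$766,051

Base amounts from the schedule: kidnapping $221,500; obstruction of justice $32,400; criminal threats $2,500.
Stacking rule: highest base plus $11,000 per additional charge. Highest is kidnapping at $221,500; 2 additional charges → +$22,000. Combined base = $243,500.
Three or more prior convictions of any kind (+30%): $243,500 × 1.3 = $316,550.
Offense involved a minor victim (+10%): $316,550 × 1.1 = $348,205.
Offense committed while on probation or parole (+100%): $348,205 × 2 = $696,410.
Defendant is a documented gang member (+10%): $696,410 × 1.1 = $766,051.
$766,051 is at or above the $6,000 minimum.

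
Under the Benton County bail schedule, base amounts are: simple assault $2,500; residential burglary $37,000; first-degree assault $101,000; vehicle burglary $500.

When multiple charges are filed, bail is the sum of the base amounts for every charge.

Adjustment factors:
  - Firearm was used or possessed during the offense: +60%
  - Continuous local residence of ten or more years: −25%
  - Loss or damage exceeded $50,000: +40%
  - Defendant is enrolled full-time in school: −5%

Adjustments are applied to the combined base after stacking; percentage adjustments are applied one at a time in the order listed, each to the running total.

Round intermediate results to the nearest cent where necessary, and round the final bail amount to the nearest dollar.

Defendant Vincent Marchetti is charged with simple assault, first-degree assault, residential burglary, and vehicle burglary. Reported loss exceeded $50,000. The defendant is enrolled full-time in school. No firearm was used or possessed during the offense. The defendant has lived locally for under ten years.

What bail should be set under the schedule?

$187,530

Base amounts from the schedule: simple assault $2,500; first-degree assault $101,000; residential burglary $37,000; vehicle burglary $500.
Stacking rule: sum of all bases. $2,500 + $101,000 + $37,000 + $500 = $141,000.
Loss or damage exceeded $50,000 (+40%): $141,000 × 1.4 = $197,400.
Defendant is enrolled full-time in school (−5%): $197,400 × 0.95 = $187,530.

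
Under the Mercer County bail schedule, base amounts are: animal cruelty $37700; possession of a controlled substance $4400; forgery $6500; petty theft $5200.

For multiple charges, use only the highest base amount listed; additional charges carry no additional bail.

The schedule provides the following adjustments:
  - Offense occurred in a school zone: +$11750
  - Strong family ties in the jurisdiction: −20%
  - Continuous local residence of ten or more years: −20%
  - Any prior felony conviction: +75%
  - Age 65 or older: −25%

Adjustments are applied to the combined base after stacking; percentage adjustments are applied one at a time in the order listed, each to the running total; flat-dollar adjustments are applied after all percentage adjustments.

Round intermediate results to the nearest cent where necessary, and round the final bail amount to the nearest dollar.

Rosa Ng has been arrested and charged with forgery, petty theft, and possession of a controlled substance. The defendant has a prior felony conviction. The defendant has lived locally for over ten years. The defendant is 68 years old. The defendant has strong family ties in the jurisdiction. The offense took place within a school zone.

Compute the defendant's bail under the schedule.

$17210

Base amounts from the schedule: forgery $6500; petty theft $5200; possession of a controlled substance $4400.
Stacking rule: use the highest base only. Highest is forgery at $6500. Combined base = $6500.
Strong family ties in the jurisdiction (−20%): $6500 × 0.8 = $5200.
Continuous local residence of ten or more years (−20%): $5200 × 0.8 = $4160.
Any prior felony conviction (+75%): $4160 × 1.75 = $7280.
Age 65 or older (−25%): $7280 × 0.75 = $5460.
Offense occurred in a school zone (+$11750 flat): $5460 + $11750 = $17210.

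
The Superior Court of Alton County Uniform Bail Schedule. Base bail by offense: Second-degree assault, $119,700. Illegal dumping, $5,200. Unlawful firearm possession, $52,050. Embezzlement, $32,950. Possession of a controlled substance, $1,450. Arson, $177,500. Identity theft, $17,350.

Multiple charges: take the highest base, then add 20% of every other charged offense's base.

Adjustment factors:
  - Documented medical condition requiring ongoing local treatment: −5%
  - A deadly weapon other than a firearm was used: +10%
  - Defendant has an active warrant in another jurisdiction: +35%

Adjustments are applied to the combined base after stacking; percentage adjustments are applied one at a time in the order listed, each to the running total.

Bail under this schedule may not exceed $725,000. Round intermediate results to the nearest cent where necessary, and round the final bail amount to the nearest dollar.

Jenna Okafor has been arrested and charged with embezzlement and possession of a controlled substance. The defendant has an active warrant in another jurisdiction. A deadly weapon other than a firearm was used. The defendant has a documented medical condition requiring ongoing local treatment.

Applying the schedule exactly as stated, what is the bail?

$46,893

Base amounts from the schedule: embezzlement $32,950; possession of a controlled substance $1,450.
Stacking rule: highest base plus 20% of each additional charge. Highest is embezzlement at $32,950. Additional: $1,450 × 20% = $290. Combined base = $32,950 + $290 = $33,240.
Documented medical condition requiring ongoing local treatment (−5%): $33,240 × 0.95 = $31,578.
A deadly weapon other than a firearm was used (+10%): $31,578 × 1.1 = $34,735.80.
Defendant has an active warrant in another jurisdiction (+35%): $34,735.80 × 1.35 = $46,893.33.
$46,893.33 is within the $725,000 maximum.
Rounded to the nearest dollar: $46,893.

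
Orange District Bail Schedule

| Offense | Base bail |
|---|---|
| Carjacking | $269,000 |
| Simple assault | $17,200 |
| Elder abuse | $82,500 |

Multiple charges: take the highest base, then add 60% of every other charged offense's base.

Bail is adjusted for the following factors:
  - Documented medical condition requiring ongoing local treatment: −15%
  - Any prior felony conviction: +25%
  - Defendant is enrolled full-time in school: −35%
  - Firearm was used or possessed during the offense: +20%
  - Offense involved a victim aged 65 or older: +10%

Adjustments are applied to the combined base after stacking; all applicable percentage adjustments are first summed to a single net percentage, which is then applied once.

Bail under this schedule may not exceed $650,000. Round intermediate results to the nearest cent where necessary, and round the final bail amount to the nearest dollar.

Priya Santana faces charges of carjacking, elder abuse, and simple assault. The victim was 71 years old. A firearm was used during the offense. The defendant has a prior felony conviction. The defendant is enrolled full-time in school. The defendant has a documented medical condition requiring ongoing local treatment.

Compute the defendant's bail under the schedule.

$345,261

Base amounts from the schedule: carjacking $269,000; elder abuse $82,500; simple assault $17,200.
Stacking rule: highest base plus 60% of each additional charge. Highest is carjacking at $269,000. Additional: $82,500 × 60% = $49,500; $17,200 × 60% = $10,320. Combined base = $269,000 + $59,820 = $328,820.
Net percentage adjustment: −15% +25% −35% +20% +10% = +5%. $328,820 × 1.05 = $345,261.
$345,261 is within the $650,000 maximum.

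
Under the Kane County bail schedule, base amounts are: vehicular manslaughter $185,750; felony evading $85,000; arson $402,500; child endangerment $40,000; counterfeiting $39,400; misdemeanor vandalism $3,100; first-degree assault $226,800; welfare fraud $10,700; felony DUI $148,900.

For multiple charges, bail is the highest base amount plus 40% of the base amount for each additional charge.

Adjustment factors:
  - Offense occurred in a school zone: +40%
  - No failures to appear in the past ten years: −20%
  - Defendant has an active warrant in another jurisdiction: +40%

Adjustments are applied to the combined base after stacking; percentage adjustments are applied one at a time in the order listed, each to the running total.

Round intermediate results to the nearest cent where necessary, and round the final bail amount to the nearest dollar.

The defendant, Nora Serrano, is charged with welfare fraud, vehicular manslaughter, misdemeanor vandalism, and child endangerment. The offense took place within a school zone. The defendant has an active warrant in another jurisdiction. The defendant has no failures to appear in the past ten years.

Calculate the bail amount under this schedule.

Base amounts from the schedule: welfare fraud $10,700; vehicular manslaughter $185,750; misdemeanor vandalism $3,100; child endangerment $40,000.
Stacking rule: highest base plus 40% of each additional charge. Highest is vehicular manslaughter at $185,750. Additional: $10,700 × 40% = $4,280; $3,100 × 40% = $1,240; $40,000 × 40% = $16,000. Combined base = $185,750 + $21,520 = $207,270.
Offense occurred in a school zone (+40%): $207,270 × 1.4 = $290,178.
No failures to appear in the past ten years (−20%): $290,178 × 0.8 = $232,142.40.
Defendant has an active warrant in another jurisdiction (+40%): $232,142.40 × 1.4 = $324,999.36.
Rounded to the nearest dollar: $324,999.

$324,999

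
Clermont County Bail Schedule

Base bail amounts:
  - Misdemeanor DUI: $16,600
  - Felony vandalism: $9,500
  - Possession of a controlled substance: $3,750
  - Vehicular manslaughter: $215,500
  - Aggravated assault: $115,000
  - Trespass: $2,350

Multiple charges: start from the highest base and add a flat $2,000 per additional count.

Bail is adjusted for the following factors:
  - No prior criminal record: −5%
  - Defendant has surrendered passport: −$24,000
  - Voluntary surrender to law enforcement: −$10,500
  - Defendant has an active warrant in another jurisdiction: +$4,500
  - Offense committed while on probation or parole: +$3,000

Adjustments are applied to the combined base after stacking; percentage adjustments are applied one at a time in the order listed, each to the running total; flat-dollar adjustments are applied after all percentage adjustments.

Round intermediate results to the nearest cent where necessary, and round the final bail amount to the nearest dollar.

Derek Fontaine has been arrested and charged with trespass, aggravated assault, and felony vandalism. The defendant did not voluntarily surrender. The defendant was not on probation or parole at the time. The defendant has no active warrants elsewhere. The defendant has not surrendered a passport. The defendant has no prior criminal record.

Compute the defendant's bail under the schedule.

Base amounts from the schedule: trespass $2,350; aggravated assault $115,000; felony vandalism $9,500.
Stacking rule: highest base plus $2,000 per additional charge. Highest is aggravated assault at $115,000; 2 additional charges → +$4,000. Combined base = $119,000.
No prior criminal record (−5%): $119,000 × 0.95 = $113,050.

$113,050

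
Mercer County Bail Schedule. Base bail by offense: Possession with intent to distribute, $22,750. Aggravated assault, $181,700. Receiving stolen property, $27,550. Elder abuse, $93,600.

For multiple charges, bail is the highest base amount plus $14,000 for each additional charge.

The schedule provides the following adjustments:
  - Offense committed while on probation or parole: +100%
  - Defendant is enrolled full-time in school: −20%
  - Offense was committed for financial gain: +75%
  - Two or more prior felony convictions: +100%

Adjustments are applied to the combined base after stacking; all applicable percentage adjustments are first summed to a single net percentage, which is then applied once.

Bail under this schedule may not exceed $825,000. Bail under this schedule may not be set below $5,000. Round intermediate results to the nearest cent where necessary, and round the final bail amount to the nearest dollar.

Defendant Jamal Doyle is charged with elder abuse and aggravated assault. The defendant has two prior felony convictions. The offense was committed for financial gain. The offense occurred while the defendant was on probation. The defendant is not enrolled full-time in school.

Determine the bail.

$733,875

Base amounts from the schedule: elder abuse $93,600; aggravated assault $181,700.
Stacking rule: highest base plus $14,000 per additional charge. Highest is aggravated assault at $181,700; 1 additional charge → +$14,000. Combined base = $195,700.
Net percentage adjustment: +100% +75% +100% = +275%. $195,700 × 3.75 = $733,875.
$733,875 is within the $825,000 maximum.
$733,875 is at or above the $5,000 minimum.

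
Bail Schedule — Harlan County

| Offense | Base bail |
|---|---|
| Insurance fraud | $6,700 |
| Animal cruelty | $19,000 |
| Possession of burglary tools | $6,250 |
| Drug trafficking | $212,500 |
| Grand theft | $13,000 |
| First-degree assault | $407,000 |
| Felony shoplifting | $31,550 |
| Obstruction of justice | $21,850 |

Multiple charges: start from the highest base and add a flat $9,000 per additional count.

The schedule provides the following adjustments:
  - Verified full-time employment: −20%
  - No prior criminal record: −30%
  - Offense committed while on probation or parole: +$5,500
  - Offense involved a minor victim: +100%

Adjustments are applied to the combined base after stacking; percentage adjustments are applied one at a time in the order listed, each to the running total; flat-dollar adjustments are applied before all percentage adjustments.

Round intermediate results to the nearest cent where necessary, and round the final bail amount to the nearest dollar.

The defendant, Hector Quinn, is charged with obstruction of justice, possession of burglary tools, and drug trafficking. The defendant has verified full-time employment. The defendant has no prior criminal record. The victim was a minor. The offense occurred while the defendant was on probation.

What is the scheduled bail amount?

$264,320

Base amounts from the schedule: obstruction of justice $21,850; possession of burglary tools $6,250; drug trafficking $212,500.
Stacking rule: highest base plus $9,000 per additional charge. Highest is drug trafficking at $212,500; 2 additional charges → +$18,000. Combined base = $230,500.
Offense committed while on probation or parole (+$5,500 flat): $230,500 + $5,500 = $236,000.
Verified full-time employment (−20%): $236,000 × 0.8 = $188,800.
No prior criminal record (−30%): $188,800 × 0.7 = $132,160.
Offense involved a minor victim (+100%): $132,160 × 2 = $264,320.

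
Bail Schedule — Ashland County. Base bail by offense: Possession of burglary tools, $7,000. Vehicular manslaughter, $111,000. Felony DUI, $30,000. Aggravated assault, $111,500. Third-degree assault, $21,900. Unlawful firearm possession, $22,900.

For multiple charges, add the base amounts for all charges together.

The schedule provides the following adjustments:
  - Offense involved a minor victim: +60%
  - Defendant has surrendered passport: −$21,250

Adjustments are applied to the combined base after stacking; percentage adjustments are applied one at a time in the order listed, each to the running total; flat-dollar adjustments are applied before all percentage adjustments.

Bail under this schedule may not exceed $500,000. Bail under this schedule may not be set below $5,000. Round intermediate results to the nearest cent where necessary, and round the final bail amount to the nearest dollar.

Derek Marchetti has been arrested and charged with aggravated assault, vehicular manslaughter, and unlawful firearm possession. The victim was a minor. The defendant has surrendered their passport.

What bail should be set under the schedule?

$358,640

Base amounts from the schedule: aggravated assault $111,500; vehicular manslaughter $111,000; unlawful firearm possession $22,900.
Stacking rule: sum of all bases. $111,500 + $111,000 + $22,900 = $245,400.
Defendant has surrendered passport (−$21,250 flat): $245,400 − $21,250 = $224,150.
Offense involved a minor victim (+60%): $224,150 × 1.6 = $358,640.
$358,640 is within the $500,000 maximum.
$358,640 is at or above the $5,000 minimum.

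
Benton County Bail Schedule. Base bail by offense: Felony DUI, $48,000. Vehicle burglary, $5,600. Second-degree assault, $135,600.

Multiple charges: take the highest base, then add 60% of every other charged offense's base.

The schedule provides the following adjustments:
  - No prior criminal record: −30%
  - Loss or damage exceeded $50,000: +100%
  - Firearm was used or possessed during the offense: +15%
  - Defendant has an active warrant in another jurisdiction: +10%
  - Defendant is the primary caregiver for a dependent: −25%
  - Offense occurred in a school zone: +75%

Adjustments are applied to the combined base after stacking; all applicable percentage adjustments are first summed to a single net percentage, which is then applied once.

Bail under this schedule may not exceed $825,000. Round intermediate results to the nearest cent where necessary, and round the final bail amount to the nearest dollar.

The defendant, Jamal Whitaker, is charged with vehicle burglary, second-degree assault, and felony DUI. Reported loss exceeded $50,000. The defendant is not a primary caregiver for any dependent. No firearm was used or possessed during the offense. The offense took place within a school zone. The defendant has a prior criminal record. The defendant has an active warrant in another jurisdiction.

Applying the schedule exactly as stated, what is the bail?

$478,116

Base amounts from the schedule: vehicle burglary $5,600; second-degree assault $135,600; felony DUI $48,000.
Stacking rule: highest base plus 60% of each additional charge. Highest is second-degree assault at $135,600. Additional: $5,600 × 60% = $3,360; $48,000 × 60% = $28,800. Combined base = $135,600 + $32,160 = $167,760.
Net percentage adjustment: +100% +10% +75% = +185%. $167,760 × 2.85 = $478,116.
$478,116 is within the $825,000 maximum.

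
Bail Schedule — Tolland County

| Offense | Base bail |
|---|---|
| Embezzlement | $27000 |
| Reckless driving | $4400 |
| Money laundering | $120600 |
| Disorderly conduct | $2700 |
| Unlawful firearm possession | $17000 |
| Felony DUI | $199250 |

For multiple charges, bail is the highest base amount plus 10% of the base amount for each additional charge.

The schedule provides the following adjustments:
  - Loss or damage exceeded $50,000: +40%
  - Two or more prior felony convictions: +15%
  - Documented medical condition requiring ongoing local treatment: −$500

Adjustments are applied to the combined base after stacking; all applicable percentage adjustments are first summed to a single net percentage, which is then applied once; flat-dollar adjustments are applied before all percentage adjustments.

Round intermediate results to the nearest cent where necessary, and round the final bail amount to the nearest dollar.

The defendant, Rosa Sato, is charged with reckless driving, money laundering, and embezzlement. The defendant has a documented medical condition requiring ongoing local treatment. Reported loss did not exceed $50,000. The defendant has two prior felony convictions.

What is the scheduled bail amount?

$141726

Base amounts from the schedule: reckless driving $4400; money laundering $120600; embezzlement $27000.
Stacking rule: highest base plus 10% of each additional charge. Highest is money laundering at $120600. Additional: $4400 × 10% = $440; $27000 × 10% = $2700. Combined base = $120600 + $3140 = $123740.
Documented medical condition requiring ongoing local treatment (−$500 flat): $123740 − $500 = $123240.
Two or more prior felony convictions (+15%): $123240 × 1.15 = $141726.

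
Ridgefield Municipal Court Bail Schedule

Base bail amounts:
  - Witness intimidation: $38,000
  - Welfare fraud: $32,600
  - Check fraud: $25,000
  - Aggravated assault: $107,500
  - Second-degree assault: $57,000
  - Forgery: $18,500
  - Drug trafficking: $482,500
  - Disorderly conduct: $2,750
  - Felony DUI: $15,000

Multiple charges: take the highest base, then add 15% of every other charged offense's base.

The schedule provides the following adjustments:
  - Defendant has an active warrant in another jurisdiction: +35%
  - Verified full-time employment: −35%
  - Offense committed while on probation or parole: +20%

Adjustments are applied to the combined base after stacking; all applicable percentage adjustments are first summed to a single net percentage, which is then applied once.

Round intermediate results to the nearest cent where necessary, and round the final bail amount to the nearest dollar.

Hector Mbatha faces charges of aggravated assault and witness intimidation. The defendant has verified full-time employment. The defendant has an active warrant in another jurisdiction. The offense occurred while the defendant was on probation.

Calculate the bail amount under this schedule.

$135,840

Base amounts from the schedule: aggravated assault $107,500; witness intimidation $38,000.
Stacking rule: highest base plus 15% of each additional charge. Highest is aggravated assault at $107,500. Additional: $38,000 × 15% = $5,700. Combined base = $107,500 + $5,700 = $113,200.
Net percentage adjustment: +35% −35% +20% = +20%. $113,200 × 1.2 = $135,840.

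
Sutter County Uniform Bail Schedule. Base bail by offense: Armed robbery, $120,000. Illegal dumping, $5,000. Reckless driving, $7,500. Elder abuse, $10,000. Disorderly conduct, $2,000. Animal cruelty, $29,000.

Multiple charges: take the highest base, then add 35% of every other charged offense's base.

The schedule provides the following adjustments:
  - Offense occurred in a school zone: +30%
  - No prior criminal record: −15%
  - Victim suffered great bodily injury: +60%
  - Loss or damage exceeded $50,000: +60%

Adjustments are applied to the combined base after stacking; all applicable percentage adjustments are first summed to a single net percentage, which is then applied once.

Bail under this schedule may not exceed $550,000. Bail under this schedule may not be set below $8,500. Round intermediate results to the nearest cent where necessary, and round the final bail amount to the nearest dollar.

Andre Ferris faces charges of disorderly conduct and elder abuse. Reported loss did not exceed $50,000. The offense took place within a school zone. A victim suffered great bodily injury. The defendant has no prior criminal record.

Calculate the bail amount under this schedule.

$18,725

Base amounts from the schedule: disorderly conduct $2,000; elder abuse $10,000.
Stacking rule: highest base plus 35% of each additional charge. Highest is elder abuse at $10,000. Additional: $2,000 × 35% = $700. Combined base = $10,000 + $700 = $10,700.
Net percentage adjustment: +30% −15% +60% = +75%. $10,700 × 1.75 = $18,725.
$18,725 is within the $550,000 maximum.
$18,725 is at or above the $8,500 minimum.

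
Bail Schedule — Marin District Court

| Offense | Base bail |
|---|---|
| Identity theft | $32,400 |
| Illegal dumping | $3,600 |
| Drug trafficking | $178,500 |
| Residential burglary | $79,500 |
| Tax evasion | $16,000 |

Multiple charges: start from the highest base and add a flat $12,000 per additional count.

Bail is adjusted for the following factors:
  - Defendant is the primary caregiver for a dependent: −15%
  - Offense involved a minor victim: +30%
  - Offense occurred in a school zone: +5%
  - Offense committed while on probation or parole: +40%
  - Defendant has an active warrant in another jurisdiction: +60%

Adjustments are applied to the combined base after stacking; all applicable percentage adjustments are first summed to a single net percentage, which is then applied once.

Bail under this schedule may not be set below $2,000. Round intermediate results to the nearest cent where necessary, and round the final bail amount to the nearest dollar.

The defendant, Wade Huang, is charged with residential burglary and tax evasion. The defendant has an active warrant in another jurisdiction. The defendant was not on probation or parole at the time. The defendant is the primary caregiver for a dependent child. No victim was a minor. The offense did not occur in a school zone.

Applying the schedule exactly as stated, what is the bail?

$132,675

Base amounts from the schedule: residential burglary $79,500; tax evasion $16,000.
Stacking rule: highest base plus $12,000 per additional charge. Highest is residential burglary at $79,500; 1 additional charge → +$12,000. Combined base = $91,500.
Net percentage adjustment: −15% +60% = +45%. $91,500 × 1.45 = $132,675.
$132,675 is at or above the $2,000 minimum.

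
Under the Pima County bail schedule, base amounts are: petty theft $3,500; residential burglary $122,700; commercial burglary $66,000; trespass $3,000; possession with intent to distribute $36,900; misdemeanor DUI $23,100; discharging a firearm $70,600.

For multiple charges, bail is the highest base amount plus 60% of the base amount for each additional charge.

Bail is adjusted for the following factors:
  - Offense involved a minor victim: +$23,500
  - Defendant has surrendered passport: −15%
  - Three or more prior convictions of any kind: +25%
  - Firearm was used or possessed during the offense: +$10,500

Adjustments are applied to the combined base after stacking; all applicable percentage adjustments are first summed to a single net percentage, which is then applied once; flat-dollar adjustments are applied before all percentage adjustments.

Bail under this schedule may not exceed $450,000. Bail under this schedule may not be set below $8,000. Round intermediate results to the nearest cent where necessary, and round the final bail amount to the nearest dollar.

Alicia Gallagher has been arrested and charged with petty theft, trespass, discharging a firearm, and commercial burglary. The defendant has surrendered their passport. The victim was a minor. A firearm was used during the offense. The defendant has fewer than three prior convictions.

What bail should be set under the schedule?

$125,885

Base amounts from the schedule: petty theft $3,500; trespass $3,000; discharging a firearm $70,600; commercial burglary $66,000.
Stacking rule: highest base plus 60% of each additional charge. Highest is discharging a firearm at $70,600. Additional: $3,500 × 60% = $2,100; $3,000 × 60% = $1,800; $66,000 × 60% = $39,600. Combined base = $70,600 + $43,500 = $114,100.
Offense involved a minor victim (+$23,500 flat): $114,100 + $23,500 = $137,600.
Firearm was used or possessed during the offense (+$10,500 flat): $137,600 + $10,500 = $148,100.
Defendant has surrendered passport (−15%): $148,100 × 0.85 = $125,885.
$125,885 is within the $450,000 maximum.
$125,885 is at or above the $8,000 minimum.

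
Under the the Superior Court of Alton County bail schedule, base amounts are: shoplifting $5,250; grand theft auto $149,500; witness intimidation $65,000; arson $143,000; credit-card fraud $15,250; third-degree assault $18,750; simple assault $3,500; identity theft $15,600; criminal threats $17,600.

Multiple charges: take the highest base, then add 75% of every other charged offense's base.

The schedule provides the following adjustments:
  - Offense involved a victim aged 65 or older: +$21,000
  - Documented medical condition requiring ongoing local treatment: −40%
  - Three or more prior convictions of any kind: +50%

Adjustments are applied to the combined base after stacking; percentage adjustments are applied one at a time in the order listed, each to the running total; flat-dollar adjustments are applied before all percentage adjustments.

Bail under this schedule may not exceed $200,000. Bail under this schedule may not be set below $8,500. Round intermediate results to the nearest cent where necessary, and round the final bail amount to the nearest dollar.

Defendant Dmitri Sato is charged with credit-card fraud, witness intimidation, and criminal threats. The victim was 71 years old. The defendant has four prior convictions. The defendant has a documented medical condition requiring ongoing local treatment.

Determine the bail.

Base amounts from the schedule: credit-card fraud $15,250; witness intimidation $65,000; criminal threats $17,600.
Stacking rule: highest base plus 75% of each additional charge. Highest is witness intimidation at $65,000. Additional: $15,250 × 75% = $11,437.50; $17,600 × 75% = $13,200. Combined base = $65,000 + $24,637.50 = $89,637.50.
Offense involved a victim aged 65 or older (+$21,000 flat): $89,637.50 + $21,000 = $110,637.50.
Documented medical condition requiring ongoing local treatment (−40%): $110,637.50 × 0.6 = $66,382.50.
Three or more prior convictions of any kind (+50%): $66,382.50 × 1.5 = $99,573.75.
$99,573.75 is within the $200,000 maximum.
$99,573.75 is at or above the $8,500 minimum.
Rounded to the nearest dollar: $99,574.

$99,574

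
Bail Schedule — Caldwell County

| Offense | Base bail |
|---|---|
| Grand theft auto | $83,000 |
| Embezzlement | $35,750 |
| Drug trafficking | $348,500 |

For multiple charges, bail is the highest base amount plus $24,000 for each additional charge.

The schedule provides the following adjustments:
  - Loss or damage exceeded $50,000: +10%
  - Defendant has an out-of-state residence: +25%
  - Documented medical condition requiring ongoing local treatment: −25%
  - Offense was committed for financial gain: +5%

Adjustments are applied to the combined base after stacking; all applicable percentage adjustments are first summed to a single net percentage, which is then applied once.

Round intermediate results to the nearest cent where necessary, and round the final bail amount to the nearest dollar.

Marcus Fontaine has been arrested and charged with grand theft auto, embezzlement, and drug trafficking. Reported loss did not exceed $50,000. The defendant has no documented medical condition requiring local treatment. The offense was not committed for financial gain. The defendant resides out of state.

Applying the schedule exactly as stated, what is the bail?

Base amounts from the schedule: grand theft auto $83,000; embezzlement $35,750; drug trafficking $348,500.
Stacking rule: highest base plus $24,000 per additional charge. Highest is drug trafficking at $348,500; 2 additional charges → +$48,000. Combined base = $396,500.
Defendant has an out-of-state residence (+25%): $396,500 × 1.25 = $495,625.

$495,625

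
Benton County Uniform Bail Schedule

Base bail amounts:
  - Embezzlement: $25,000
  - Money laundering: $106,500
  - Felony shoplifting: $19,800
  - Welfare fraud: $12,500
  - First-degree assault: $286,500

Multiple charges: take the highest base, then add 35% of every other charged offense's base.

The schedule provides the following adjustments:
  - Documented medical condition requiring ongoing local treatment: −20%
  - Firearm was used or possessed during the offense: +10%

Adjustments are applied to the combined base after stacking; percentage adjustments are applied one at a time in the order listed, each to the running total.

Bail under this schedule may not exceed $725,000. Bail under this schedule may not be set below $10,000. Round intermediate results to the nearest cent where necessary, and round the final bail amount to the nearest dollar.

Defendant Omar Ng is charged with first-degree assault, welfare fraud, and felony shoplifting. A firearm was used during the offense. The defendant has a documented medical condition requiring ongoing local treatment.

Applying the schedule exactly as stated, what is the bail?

Base amounts from the schedule: first-degree assault $286,500; welfare fraud $12,500; felony shoplifting $19,800.
Stacking rule: highest base plus 35% of each additional charge. Highest is first-degree assault at $286,500. Additional: $12,500 × 35% = $4,375; $19,800 × 35% = $6,930. Combined base = $286,500 + $11,305 = $297,805.
Documented medical condition requiring ongoing local treatment (−20%): $297,805 × 0.8 = $238,244.
Firearm was used or possessed during the offense (+10%): $238,244 × 1.1 = $262,068.40.
$262,068.40 is within the $725,000 maximum.
$262,068.40 is at or above the $10,000 minimum.
Rounded to the nearest dollar: $262,068.

$262,068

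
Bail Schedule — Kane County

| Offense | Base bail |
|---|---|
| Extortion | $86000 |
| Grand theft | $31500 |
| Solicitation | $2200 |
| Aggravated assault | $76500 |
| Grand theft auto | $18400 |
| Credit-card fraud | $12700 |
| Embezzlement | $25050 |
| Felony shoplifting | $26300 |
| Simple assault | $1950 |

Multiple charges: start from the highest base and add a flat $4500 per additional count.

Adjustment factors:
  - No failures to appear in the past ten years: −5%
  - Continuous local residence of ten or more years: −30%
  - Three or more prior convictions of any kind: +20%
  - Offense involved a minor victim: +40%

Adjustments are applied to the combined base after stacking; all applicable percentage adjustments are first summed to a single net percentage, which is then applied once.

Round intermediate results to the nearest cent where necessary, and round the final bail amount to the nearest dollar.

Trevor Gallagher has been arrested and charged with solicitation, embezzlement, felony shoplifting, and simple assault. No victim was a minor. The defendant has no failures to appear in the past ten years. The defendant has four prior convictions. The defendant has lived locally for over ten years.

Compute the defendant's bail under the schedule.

$33830

Base amounts from the schedule: solicitation $2200; embezzlement $25050; felony shoplifting $26300; simple assault $1950.
Stacking rule: highest base plus $4500 per additional charge. Highest is felony shoplifting at $26300; 3 additional charges → +$13500. Combined base = $39800.
Net percentage adjustment: −5% −30% +20% = −15%. $39800 × 0.85 = $33830.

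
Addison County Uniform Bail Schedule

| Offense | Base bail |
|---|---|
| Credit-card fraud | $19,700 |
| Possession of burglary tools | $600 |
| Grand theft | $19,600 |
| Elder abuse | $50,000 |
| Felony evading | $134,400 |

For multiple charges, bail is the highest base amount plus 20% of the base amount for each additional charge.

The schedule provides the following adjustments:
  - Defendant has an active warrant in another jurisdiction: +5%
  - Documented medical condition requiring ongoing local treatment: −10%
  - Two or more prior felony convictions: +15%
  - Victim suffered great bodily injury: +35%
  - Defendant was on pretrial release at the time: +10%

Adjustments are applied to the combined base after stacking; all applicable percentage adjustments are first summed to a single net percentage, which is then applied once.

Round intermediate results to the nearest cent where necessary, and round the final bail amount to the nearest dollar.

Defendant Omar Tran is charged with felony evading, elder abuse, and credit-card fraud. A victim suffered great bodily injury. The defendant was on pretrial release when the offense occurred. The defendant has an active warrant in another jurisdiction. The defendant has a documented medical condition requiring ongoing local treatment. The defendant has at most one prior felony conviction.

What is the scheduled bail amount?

$207,676

Base amounts from the schedule: felony evading $134,400; elder abuse $50,000; credit-card fraud $19,700.
Stacking rule: highest base plus 20% of each additional charge. Highest is felony evading at $134,400. Additional: $50,000 × 20% = $10,000; $19,700 × 20% = $3,940. Combined base = $134,400 + $13,940 = $148,340.
Net percentage adjustment: +5% −10% +35% +10% = +40%. $148,340 × 1.4 = $207,676.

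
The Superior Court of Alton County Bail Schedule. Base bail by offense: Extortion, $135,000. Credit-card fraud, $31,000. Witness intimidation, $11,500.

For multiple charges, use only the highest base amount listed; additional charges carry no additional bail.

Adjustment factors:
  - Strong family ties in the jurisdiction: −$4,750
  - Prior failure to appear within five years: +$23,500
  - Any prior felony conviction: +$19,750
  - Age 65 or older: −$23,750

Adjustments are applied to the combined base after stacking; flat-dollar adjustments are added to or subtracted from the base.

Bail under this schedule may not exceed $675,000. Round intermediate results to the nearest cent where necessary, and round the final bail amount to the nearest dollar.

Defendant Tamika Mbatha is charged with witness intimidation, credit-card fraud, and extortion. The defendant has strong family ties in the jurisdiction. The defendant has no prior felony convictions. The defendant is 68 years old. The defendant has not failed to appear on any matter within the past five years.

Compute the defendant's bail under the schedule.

Base amounts from the schedule: witness intimidation $11,500; credit-card fraud $31,000; extortion $135,000.
Stacking rule: use the highest base only. Highest is extortion at $135,000. Combined base = $135,000.
Strong family ties in the jurisdiction (−$4,750 flat): $135,000 − $4,750 = $130,250.
Age 65 or older (−$23,750 flat): $130,250 − $23,750 = $106,500.
$106,500 is within the $675,000 maximum.

$106,500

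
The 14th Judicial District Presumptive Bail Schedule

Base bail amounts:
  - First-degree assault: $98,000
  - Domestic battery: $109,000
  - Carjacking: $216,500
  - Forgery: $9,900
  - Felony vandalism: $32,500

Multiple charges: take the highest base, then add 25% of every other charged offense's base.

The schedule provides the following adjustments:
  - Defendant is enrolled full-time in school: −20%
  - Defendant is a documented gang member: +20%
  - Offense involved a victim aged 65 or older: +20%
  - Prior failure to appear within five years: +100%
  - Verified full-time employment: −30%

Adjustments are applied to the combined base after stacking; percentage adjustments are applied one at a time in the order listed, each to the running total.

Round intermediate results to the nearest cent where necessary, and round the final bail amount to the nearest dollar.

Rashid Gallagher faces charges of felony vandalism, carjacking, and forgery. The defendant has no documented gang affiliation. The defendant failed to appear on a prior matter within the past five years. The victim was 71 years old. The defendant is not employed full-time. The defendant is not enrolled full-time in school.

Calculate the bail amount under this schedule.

$545,040

Base amounts from the schedule: felony vandalism $32,500; carjacking $216,500; forgery $9,900.
Stacking rule: highest base plus 25% of each additional charge. Highest is carjacking at $216,500. Additional: $32,500 × 25% = $8,125; $9,900 × 25% = $2,475. Combined base = $216,500 + $10,600 = $227,100.
Offense involved a victim aged 65 or older (+20%): $227,100 × 1.2 = $272,520.
Prior failure to appear within five years (+100%): $272,520 × 2 = $545,040.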